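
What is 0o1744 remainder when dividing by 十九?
Convert 0o1744 (octal) → 1×512 + 7×64 + 4×8 + 4 = 996 (decimal)
Convert 十九 (Chinese numeral) → 1×10 + 9 = 19 (decimal)
Compute 996 mod 19 = 8
8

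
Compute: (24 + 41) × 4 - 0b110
Convert 0b110 (binary) → 4 + 2 = 6 (decimal)
Expression in decimal: (24 + 41) × 4 - 6
Parentheses first: 24 + 41 = 65
Multiply: 65 × 4 = 260
Subtract: 260 - 6 = 254
254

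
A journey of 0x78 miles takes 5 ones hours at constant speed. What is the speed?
Convert 0x78 (hexadecimal) → 7×16 + 8 = 120 (decimal)
Convert 5 ones (place-value notation) → 5 (decimal)
Compute 120 ÷ 5 = 24
24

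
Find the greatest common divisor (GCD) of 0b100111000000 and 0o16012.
Convert 0b100111000000 (binary) → 2048 + 256 + 128 + 64 = 2496 (decimal)
Convert 0o16012 (octal) → 1×4096 + 6×512 + 1×8 + 2 = 7178 (decimal)
Compute gcd(2496, 7178) = 2
2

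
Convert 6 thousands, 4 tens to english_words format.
Convert 6 thousands, 4 tens (place-value notation) → 6×1000 + 4×10 = 6040 (decimal)
Convert 6040 (decimal) → 6040 = 6×1000 + 40 → six thousand forty (English words)
six thousand forty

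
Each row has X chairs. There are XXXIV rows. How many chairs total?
Convert X (Roman numeral) → 10 (decimal)
Convert XXXIV (Roman numeral) → 10 + 10 + 10 + 4 = 34 (decimal)
Compute 10 × 34 = 340
340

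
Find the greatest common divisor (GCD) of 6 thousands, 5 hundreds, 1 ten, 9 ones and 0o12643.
Convert 6 thousands, 5 hundreds, 1 ten, 9 ones (place-value notation) → 6×1000 + 5×100 + 1×10 + 9 = 6519 (decimal)
Convert 0o12643 (octal) → 1×4096 + 2×512 + 6×64 + 4×8 + 3 = 5539 (decimal)
Compute gcd(6519, 5539) = 1
1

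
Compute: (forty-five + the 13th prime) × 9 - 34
Convert forty-five (English words) → 45 (decimal)
Convert the 13th prime (prime index) → 41 (decimal)
Expression in decimal: (45 + 41) × 9 - 34
Parentheses first: 45 + 41 = 86
Multiply: 86 × 9 = 774
Subtract: 774 - 34 = 740
740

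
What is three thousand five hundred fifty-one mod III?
Convert three thousand five hundred fifty-one (English words) → 3×1000 + 5×100 + 51 = 3551 (decimal)
Convert III (Roman numeral) → 1 + 1 + 1 = 3 (decimal)
Compute 3551 mod 3 = 2
2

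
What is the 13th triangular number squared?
The 13th triangular number = 13×14/2 = 91
Compute 91² = 91 × 91 = 8281
8281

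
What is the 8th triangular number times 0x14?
Convert the 8th triangular number (triangular index) → 8×9/2 = 36 (decimal)
Convert 0x14 (hexadecimal) → 1×16 + 4 = 20 (decimal)
Compute 36 × 20 = 720
720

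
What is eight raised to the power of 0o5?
Convert eight (English words) → 8 (decimal)
Convert 0o5 (octal) → 5 (decimal)
Compute 8 ^ 5 = 32768
32768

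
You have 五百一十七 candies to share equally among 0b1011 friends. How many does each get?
Convert 五百一十七 (Chinese numeral) → 5×100 + 1×10 + 7 = 517 (decimal)
Convert 0b1011 (binary) → 8 + 2 + 1 = 11 (decimal)
Compute 517 ÷ 11 = 47
47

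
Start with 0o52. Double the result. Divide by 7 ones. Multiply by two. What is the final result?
Convert 0o52 (octal) → 5×8 + 2 = 42 (decimal)
Start: 42
42 × 2 = 84
Convert 7 ones (place-value notation) → 7 (decimal)
84 ÷ 7 = 12
Convert two (English words) → 2 (decimal)
12 × 2 = 24
24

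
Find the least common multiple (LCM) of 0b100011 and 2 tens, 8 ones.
Convert 0b100011 (binary) → 32 + 2 + 1 = 35 (decimal)
Convert 2 tens, 8 ones (place-value notation) → 2×10 + 8 = 28 (decimal)
Compute lcm(35, 28) = 140
140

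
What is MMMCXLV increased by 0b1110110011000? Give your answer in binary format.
Convert MMMCXLV (Roman numeral) → 1000 + 1000 + 1000 + 100 + 40 + 5 = 3145 (decimal)
Convert 0b1110110011000 (binary) → 4096 + 2048 + 1024 + 256 + 128 + 16 + 8 = 7576 (decimal)
Compute 3145 + 7576 = 10721
Convert 10721 (decimal) → 10721 = 8192 + 2048 + 256 + 128 + 64 + 32 + 1 → 0b10100111100001 (binary)
0b10100111100001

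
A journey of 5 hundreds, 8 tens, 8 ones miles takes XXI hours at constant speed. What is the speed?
Convert 5 hundreds, 8 tens, 8 ones (place-value notation) → 5×100 + 8×10 + 8 = 588 (decimal)
Convert XXI (Roman numeral) → 10 + 10 + 1 = 21 (decimal)
Compute 588 ÷ 21 = 28
28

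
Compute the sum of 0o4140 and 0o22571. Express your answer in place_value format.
Convert 0o4140 (octal) → 4×512 + 1×64 + 4×8 = 2144 (decimal)
Convert 0o22571 (octal) → 2×4096 + 2×512 + 5×64 + 7×8 + 1 = 9593 (decimal)
Compute 2144 + 9593 = 11737
Convert 11737 (decimal) → 11737 = 11×1000 + 7×100 + 3×10 + 7 → 11 thousands, 7 hundreds, 3 tens, 7 ones (place-value notation)
11 thousands, 7 hundreds, 3 tens, 7 ones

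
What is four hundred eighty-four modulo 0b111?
Convert four hundred eighty-four (English words) → 4×100 + 84 = 484 (decimal)
Convert 0b111 (binary) → 4 + 2 + 1 = 7 (decimal)
Compute 484 mod 7 = 1
1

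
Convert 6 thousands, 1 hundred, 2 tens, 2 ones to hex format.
Convert 6 thousands, 1 hundred, 2 tens, 2 ones (place-value notation) → 6×1000 + 1×100 + 2×10 + 2 = 6122 (decimal)
Convert 6122 (decimal) → 6122 = 1×4096 + 7×256 + 14×16 + 10 → 0x17EA (hexadecimal)
0x17EA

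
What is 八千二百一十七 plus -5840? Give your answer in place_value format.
Convert 八千二百一十七 (Chinese numeral) → 8×1000 + 2×100 + 1×10 + 7 = 8217 (decimal)
Compute 8217 + -5840 = 2377
Convert 2377 (decimal) → 2377 = 2×1000 + 3×100 + 7×10 + 7 → 2 thousands, 3 hundreds, 7 tens, 7 ones (place-value notation)
2 thousands, 3 hundreds, 7 tens, 7 ones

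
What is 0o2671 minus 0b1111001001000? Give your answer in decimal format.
Convert 0o2671 (octal) → 2×512 + 6×64 + 7×8 + 1 = 1465 (decimal)
Convert 0b1111001001000 (binary) → 4096 + 2048 + 1024 + 512 + 64 + 8 = 7752 (decimal)
Compute 1465 - 7752 = -6287
-6287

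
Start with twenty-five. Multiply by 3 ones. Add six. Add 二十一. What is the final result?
Convert twenty-five (English words) → 25 (decimal)
Start: 25
Convert 3 ones (place-value notation) → 3 (decimal)
25 × 3 = 75
Convert six (English words) → 6 (decimal)
75 + 6 = 81
Convert 二十一 (Chinese numeral) → 2×10 + 1 = 21 (decimal)
81 + 21 = 102
102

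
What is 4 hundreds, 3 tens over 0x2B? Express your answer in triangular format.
Convert 4 hundreds, 3 tens (place-value notation) → 4×100 + 3×10 = 430 (decimal)
Convert 0x2B (hexadecimal) → 2×16 + 11 = 43 (decimal)
Compute 430 ÷ 43 = 10
Convert 10 (decimal) → 10 = 4×5/2 → the 4th triangular number (triangular index)
the 4th triangular number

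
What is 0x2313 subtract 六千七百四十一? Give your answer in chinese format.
Convert 0x2313 (hexadecimal) → 2×4096 + 3×256 + 1×16 + 3 = 8979 (decimal)
Convert 六千七百四十一 (Chinese numeral) → 6×1000 + 7×100 + 4×10 + 1 = 6741 (decimal)
Compute 8979 - 6741 = 2238
Convert 2238 (decimal) → 2238 = 2×1000 + 2×100 + 3×10 + 8 → 二千二百三十八 (Chinese numeral)
二千二百三十八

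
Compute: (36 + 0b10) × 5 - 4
Convert 0b10 (binary) → 2 (decimal)
Expression in decimal: (36 + 2) × 5 - 4
Parentheses first: 36 + 2 = 38
Multiply: 38 × 5 = 190
Subtract: 190 - 4 = 186
186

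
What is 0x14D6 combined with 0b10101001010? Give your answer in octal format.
Convert 0x14D6 (hexadecimal) → 1×4096 + 4×256 + 13×16 + 6 = 5334 (decimal)
Convert 0b10101001010 (binary) → 1024 + 256 + 64 + 8 + 2 = 1354 (decimal)
Compute 5334 + 1354 = 6688
Convert 6688 (decimal) → 6688 = 1×4096 + 5×512 + 4×8 → 0o15040 (octal)
0o15040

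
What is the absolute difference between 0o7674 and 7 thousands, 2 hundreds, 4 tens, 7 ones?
Convert 0o7674 (octal) → 7×512 + 6×64 + 7×8 + 4 = 4028 (decimal)
Convert 7 thousands, 2 hundreds, 4 tens, 7 ones (place-value notation) → 7×1000 + 2×100 + 4×10 + 7 = 7247 (decimal)
Compute |4028 - 7247| = 3219
3219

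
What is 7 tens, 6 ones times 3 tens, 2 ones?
Convert 7 tens, 6 ones (place-value notation) → 7×10 + 6 = 76 (decimal)
Convert 3 tens, 2 ones (place-value notation) → 3×10 + 2 = 32 (decimal)
Compute 76 × 32 = 2432
2432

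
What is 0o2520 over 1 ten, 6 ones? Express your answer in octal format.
Convert 0o2520 (octal) → 2×512 + 5×64 + 2×8 = 1360 (decimal)
Convert 1 ten, 6 ones (place-value notation) → 1×10 + 6 = 16 (decimal)
Compute 1360 ÷ 16 = 85
Convert 85 (decimal) → 85 = 1×64 + 2×8 + 5 → 0o125 (octal)
0o125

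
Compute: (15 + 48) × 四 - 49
Convert 四 (Chinese numeral) → 4 (decimal)
Expression in decimal: (15 + 48) × 4 - 49
Parentheses first: 15 + 48 = 63
Multiply: 63 × 4 = 252
Subtract: 252 - 49 = 203
203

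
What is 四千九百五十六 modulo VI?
Convert 四千九百五十六 (Chinese numeral) → 4×1000 + 9×100 + 5×10 + 6 = 4956 (decimal)
Convert VI (Roman numeral) → 5 + 1 = 6 (decimal)
Compute 4956 mod 6 = 0
0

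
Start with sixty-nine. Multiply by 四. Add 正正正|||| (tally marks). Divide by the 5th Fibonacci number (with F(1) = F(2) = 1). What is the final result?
Convert sixty-nine (English words) → 69 (decimal)
Start: 69
Convert 四 (Chinese numeral) → 4 (decimal)
69 × 4 = 276
Convert 正正正|||| (tally marks) → 5 + 5 + 5 + 4 = 19 (decimal)
276 + 19 = 295
Convert the 5th Fibonacci number (with F(1) = F(2) = 1) (Fibonacci index) → 1, 1, 2, 3, 5 → 5 (decimal)
295 ÷ 5 = 59
59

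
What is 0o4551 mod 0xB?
Convert 0o4551 (octal) → 4×512 + 5×64 + 5×8 + 1 = 2409 (decimal)
Convert 0xB (hexadecimal) → 11 (decimal)
Compute 2409 mod 11 = 0
0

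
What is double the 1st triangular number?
The 1st triangular number = 1×2/2 = 1
Compute 1 × 2 = 2
2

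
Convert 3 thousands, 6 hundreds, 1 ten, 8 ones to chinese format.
Convert 3 thousands, 6 hundreds, 1 ten, 8 ones (place-value notation) → 3×1000 + 6×100 + 1×10 + 8 = 3618 (decimal)
Convert 3618 (decimal) → 3618 = 3×1000 + 6×100 + 1×10 + 8 → 三千六百一十八 (Chinese numeral)
三千六百一十八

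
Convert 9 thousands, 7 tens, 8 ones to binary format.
Convert 9 thousands, 7 tens, 8 ones (place-value notation) → 9×1000 + 7×10 + 8 = 9078 (decimal)
Convert 9078 (decimal) → 9078 = 8192 + 512 + 256 + 64 + 32 + 16 + 4 + 2 → 0b10001101110110 (binary)
0b10001101110110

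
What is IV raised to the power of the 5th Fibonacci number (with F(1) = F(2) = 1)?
Convert IV (Roman numeral) → 4 (decimal)
Convert the 5th Fibonacci number (with F(1) = F(2) = 1) (Fibonacci index) → 1, 1, 2, 3, 5 → 5 (decimal)
Compute 4 ^ 5 = 1024
1024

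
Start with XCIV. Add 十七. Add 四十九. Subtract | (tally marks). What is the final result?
Convert XCIV (Roman numeral) → 90 + 4 = 94 (decimal)
Start: 94
Convert 十七 (Chinese numeral) → 1×10 + 7 = 17 (decimal)
94 + 17 = 111
Convert 四十九 (Chinese numeral) → 4×10 + 9 = 49 (decimal)
111 + 49 = 160
Convert | (tally marks) → 1 (decimal)
160 - 1 = 159
159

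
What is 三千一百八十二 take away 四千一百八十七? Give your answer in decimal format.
Convert 三千一百八十二 (Chinese numeral) → 3×1000 + 1×100 + 8×10 + 2 = 3182 (decimal)
Convert 四千一百八十七 (Chinese numeral) → 4×1000 + 1×100 + 8×10 + 7 = 4187 (decimal)
Compute 3182 - 4187 = -1005
-1005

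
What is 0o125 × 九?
Convert 0o125 (octal) → 1×64 + 2×8 + 5 = 85 (decimal)
Convert 九 (Chinese numeral) → 9 (decimal)
Compute 85 × 9 = 765
765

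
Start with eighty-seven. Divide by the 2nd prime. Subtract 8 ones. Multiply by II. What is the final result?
Convert eighty-seven (English words) → 87 (decimal)
Start: 87
Convert the 2nd prime (prime index) → 3 (decimal)
87 ÷ 3 = 29
Convert 8 ones (place-value notation) → 8 (decimal)
29 - 8 = 21
Convert II (Roman numeral) → 1 + 1 = 2 (decimal)
21 × 2 = 42
42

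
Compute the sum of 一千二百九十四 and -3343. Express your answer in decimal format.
Convert 一千二百九十四 (Chinese numeral) → 1×1000 + 2×100 + 9×10 + 4 = 1294 (decimal)
Compute 1294 + -3343 = -2049
-2049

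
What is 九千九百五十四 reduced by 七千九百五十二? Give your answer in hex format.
Convert 九千九百五十四 (Chinese numeral) → 9×1000 + 9×100 + 5×10 + 4 = 9954 (decimal)
Convert 七千九百五十二 (Chinese numeral) → 7×1000 + 9×100 + 5×10 + 2 = 7952 (decimal)
Compute 9954 - 7952 = 2002
Convert 2002 (decimal) → 2002 = 7×256 + 13×16 + 2 → 0x7D2 (hexadecimal)
0x7D2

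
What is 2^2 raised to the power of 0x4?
Convert 2^2 (power) → 4 (decimal)
Convert 0x4 (hexadecimal) → 4 (decimal)
Compute 4 ^ 4 = 256
256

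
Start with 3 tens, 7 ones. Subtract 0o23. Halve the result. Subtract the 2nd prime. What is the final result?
Convert 3 tens, 7 ones (place-value notation) → 3×10 + 7 = 37 (decimal)
Start: 37
Convert 0o23 (octal) → 2×8 + 3 = 19 (decimal)
37 - 19 = 18
18 ÷ 2 = 9
Convert the 2nd prime (prime index) → 3 (decimal)
9 - 3 = 6
6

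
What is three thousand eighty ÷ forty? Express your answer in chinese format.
Convert three thousand eighty (English words) → 3×1000 + 80 = 3080 (decimal)
Convert forty (English words) → 40 (decimal)
Compute 3080 ÷ 40 = 77
Convert 77 (decimal) → 77 = 7×10 + 7 → 七十七 (Chinese numeral)
七十七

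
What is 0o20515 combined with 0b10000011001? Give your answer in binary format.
Convert 0o20515 (octal) → 2×4096 + 5×64 + 1×8 + 5 = 8525 (decimal)
Convert 0b10000011001 (binary) → 1024 + 16 + 8 + 1 = 1049 (decimal)
Compute 8525 + 1049 = 9574
Convert 9574 (decimal) → 9574 = 8192 + 1024 + 256 + 64 + 32 + 4 + 2 → 0b10010101100110 (binary)
0b10010101100110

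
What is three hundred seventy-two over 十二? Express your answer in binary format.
Convert three hundred seventy-two (English words) → 3×100 + 72 = 372 (decimal)
Convert 十二 (Chinese numeral) → 1×10 + 2 = 12 (decimal)
Compute 372 ÷ 12 = 31
Convert 31 (decimal) → 31 = 16 + 8 + 4 + 2 + 1 → 0b11111 (binary)
0b11111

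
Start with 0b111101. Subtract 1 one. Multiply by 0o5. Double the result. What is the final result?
Convert 0b111101 (binary) → 32 + 16 + 8 + 4 + 1 = 61 (decimal)
Start: 61
Convert 1 one (place-value notation) → 1 (decimal)
61 - 1 = 60
Convert 0o5 (octal) → 5 (decimal)
60 × 5 = 300
300 × 2 = 600
600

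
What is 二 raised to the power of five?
Convert 二 (Chinese numeral) → 2 (decimal)
Convert five (English words) → 5 (decimal)
Compute 2 ^ 5 = 32
32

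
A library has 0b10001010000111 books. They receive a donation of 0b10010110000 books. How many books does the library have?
Convert 0b10001010000111 (binary) → 8192 + 512 + 128 + 4 + 2 + 1 = 8839 (decimal)
Convert 0b10010110000 (binary) → 1024 + 128 + 32 + 16 = 1200 (decimal)
Compute 8839 + 1200 = 10039
10039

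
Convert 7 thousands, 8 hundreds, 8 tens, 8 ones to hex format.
Convert 7 thousands, 8 hundreds, 8 tens, 8 ones (place-value notation) → 7×1000 + 8×100 + 8×10 + 8 = 7888 (decimal)
Convert 7888 (decimal) → 7888 = 1×4096 + 14×256 + 13×16 → 0x1ED0 (hexadecimal)
0x1ED0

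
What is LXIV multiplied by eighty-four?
Convert LXIV (Roman numeral) → 50 + 10 + 4 = 64 (decimal)
Convert eighty-four (English words) → 84 (decimal)
Compute 64 × 84 = 5376
5376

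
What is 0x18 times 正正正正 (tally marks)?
Convert 0x18 (hexadecimal) → 1×16 + 8 = 24 (decimal)
Convert 正正正正 (tally marks) → 5 + 5 + 5 + 5 = 20 (decimal)
Compute 24 × 20 = 480
480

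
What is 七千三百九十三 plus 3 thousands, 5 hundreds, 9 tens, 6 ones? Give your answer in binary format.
Convert 七千三百九十三 (Chinese numeral) → 7×1000 + 3×100 + 9×10 + 3 = 7393 (decimal)
Convert 3 thousands, 5 hundreds, 9 tens, 6 ones (place-value notation) → 3×1000 + 5×100 + 9×10 + 6 = 3596 (decimal)
Compute 7393 + 3596 = 10989
Convert 10989 (decimal) → 10989 = 8192 + 2048 + 512 + 128 + 64 + 32 + 8 + 4 + 1 → 0b10101011101101 (binary)
0b10101011101101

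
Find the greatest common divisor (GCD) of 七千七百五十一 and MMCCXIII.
Convert 七千七百五十一 (Chinese numeral) → 7×1000 + 7×100 + 5×10 + 1 = 7751 (decimal)
Convert MMCCXIII (Roman numeral) → 1000 + 1000 + 100 + 100 + 10 + 1 + 1 + 1 = 2213 (decimal)
Compute gcd(7751, 2213) = 1
1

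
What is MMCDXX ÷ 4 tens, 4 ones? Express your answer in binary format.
Convert MMCDXX (Roman numeral) → 1000 + 1000 + 400 + 10 + 10 = 2420 (decimal)
Convert 4 tens, 4 ones (place-value notation) → 4×10 + 4 = 44 (decimal)
Compute 2420 ÷ 44 = 55
Convert 55 (decimal) → 55 = 32 + 16 + 4 + 2 + 1 → 0b110111 (binary)
0b110111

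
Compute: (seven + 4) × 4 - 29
Convert seven (English words) → 7 (decimal)
Expression in decimal: (7 + 4) × 4 - 29
Parentheses first: 7 + 4 = 11
Multiply: 11 × 4 = 44
Subtract: 44 - 29 = 15
15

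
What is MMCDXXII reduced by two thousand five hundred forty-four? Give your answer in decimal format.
Convert MMCDXXII (Roman numeral) → 1000 + 1000 + 400 + 10 + 10 + 1 + 1 = 2422 (decimal)
Convert two thousand five hundred forty-four (English words) → 2×1000 + 5×100 + 44 = 2544 (decimal)
Compute 2422 - 2544 = -122
-122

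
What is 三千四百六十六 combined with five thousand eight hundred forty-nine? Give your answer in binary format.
Convert 三千四百六十六 (Chinese numeral) → 3×1000 + 4×100 + 6×10 + 6 = 3466 (decimal)
Convert five thousand eight hundred forty-nine (English words) → 5×1000 + 8×100 + 49 = 5849 (decimal)
Compute 3466 + 5849 = 9315
Convert 9315 (decimal) → 9315 = 8192 + 1024 + 64 + 32 + 2 + 1 → 0b10010001100011 (binary)
0b10010001100011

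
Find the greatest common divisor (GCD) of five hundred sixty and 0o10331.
Convert five hundred sixty (English words) → 5×100 + 60 = 560 (decimal)
Convert 0o10331 (octal) → 1×4096 + 3×64 + 3×8 + 1 = 4313 (decimal)
Compute gcd(560, 4313) = 1
1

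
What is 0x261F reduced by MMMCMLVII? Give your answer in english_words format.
Convert 0x261F (hexadecimal) → 2×4096 + 6×256 + 1×16 + 15 = 9759 (decimal)
Convert MMMCMLVII (Roman numeral) → 1000 + 1000 + 1000 + 900 + 50 + 5 + 1 + 1 = 3957 (decimal)
Compute 9759 - 3957 = 5802
Convert 5802 (decimal) → 5802 = 5×1000 + 8×100 + 2 → five thousand eight hundred two (English words)
five thousand eight hundred two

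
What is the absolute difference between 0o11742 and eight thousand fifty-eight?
Convert 0o11742 (octal) → 1×4096 + 1×512 + 7×64 + 4×8 + 2 = 5090 (decimal)
Convert eight thousand fifty-eight (English words) → 8×1000 + 58 = 8058 (decimal)
Compute |5090 - 8058| = 2968
2968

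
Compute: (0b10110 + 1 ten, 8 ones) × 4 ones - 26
Convert 0b10110 (binary) → 16 + 4 + 2 = 22 (decimal)
Convert 1 ten, 8 ones (place-value notation) → 1×10 + 8 = 18 (decimal)
Convert 4 ones (place-value notation) → 4 (decimal)
Expression in decimal: (22 + 18) × 4 - 26
Parentheses first: 22 + 18 = 40
Multiply: 40 × 4 = 160
Subtract: 160 - 26 = 134
134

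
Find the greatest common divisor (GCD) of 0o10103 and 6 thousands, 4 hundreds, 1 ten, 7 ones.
Convert 0o10103 (octal) → 1×4096 + 1×64 + 3 = 4163 (decimal)
Convert 6 thousands, 4 hundreds, 1 ten, 7 ones (place-value notation) → 6×1000 + 4×100 + 1×10 + 7 = 6417 (decimal)
Compute gcd(4163, 6417) = 23
23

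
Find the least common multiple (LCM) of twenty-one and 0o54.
Convert twenty-one (English words) → 21 (decimal)
Convert 0o54 (octal) → 5×8 + 4 = 44 (decimal)
Compute lcm(21, 44) = 924
924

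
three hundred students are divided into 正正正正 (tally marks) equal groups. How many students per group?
Convert three hundred (English words) → 3×100 = 300 (decimal)
Convert 正正正正 (tally marks) → 5 + 5 + 5 + 5 = 20 (decimal)
Compute 300 ÷ 20 = 15
15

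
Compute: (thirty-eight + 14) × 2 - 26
Convert thirty-eight (English words) → 38 (decimal)
Expression in decimal: (38 + 14) × 2 - 26
Parentheses first: 38 + 14 = 52
Multiply: 52 × 2 = 104
Subtract: 104 - 26 = 78
78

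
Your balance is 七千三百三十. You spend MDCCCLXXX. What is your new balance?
Convert 七千三百三十 (Chinese numeral) → 7×1000 + 3×100 + 3×10 = 7330 (decimal)
Convert MDCCCLXXX (Roman numeral) → 1000 + 500 + 100 + 100 + 100 + 50 + 10 + 10 + 10 = 1880 (decimal)
Compute 7330 - 1880 = 5450
5450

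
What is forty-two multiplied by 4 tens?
Convert forty-two (English words) → 42 (decimal)
Convert 4 tens (place-value notation) → 4×10 = 40 (decimal)
Compute 42 × 40 = 1680
1680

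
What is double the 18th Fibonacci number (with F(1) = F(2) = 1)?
The 18th Fibonacci number (with F(1) = F(2) = 1) = 2584
Compute 2584 × 2 = 5168
5168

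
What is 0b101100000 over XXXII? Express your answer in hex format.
Convert 0b101100000 (binary) → 256 + 64 + 32 = 352 (decimal)
Convert XXXII (Roman numeral) → 10 + 10 + 10 + 1 + 1 = 32 (decimal)
Compute 352 ÷ 32 = 11
Convert 11 (decimal) → 0xB (hexadecimal)
0xB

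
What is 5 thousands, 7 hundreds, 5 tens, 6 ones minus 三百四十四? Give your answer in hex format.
Convert 5 thousands, 7 hundreds, 5 tens, 6 ones (place-value notation) → 5×1000 + 7×100 + 5×10 + 6 = 5756 (decimal)
Convert 三百四十四 (Chinese numeral) → 3×100 + 4×10 + 4 = 344 (decimal)
Compute 5756 - 344 = 5412
Convert 5412 (decimal) → 5412 = 1×4096 + 5×256 + 2×16 + 4 → 0x1524 (hexadecimal)
0x1524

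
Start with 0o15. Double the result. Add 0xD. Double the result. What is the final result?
Convert 0o15 (octal) → 1×8 + 5 = 13 (decimal)
Start: 13
13 × 2 = 26
Convert 0xD (hexadecimal) → 13 (decimal)
26 + 13 = 39
39 × 2 = 78
78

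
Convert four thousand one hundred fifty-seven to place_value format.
Convert four thousand one hundred fifty-seven (English words) → 4×1000 + 1×100 + 57 = 4157 (decimal)
Convert 4157 (decimal) → 4157 = 4×1000 + 1×100 + 5×10 + 7 → 4 thousands, 1 hundred, 5 tens, 7 ones (place-value notation)
4 thousands, 1 hundred, 5 tens, 7 ones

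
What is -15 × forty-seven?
Convert forty-seven (English words) → 47 (decimal)
Compute -15 × 47 = -705
-705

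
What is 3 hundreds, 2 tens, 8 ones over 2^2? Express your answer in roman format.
Convert 3 hundreds, 2 tens, 8 ones (place-value notation) → 3×100 + 2×10 + 8 = 328 (decimal)
Convert 2^2 (power) → 4 (decimal)
Compute 328 ÷ 4 = 82
Convert 82 (decimal) → 82 = 50 + 10 + 10 + 10 + 1 + 1 → LXXXII (Roman numeral)
LXXXII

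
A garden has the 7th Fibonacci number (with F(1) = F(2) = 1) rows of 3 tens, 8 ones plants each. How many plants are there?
Convert 3 tens, 8 ones (place-value notation) → 3×10 + 8 = 38 (decimal)
Convert the 7th Fibonacci number (with F(1) = F(2) = 1) (Fibonacci index) → 1, 1, 2, 3, 5, 8, 13 → 13 (decimal)
Compute 38 × 13 = 494
494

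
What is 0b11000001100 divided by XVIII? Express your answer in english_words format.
Convert 0b11000001100 (binary) → 1024 + 512 + 8 + 4 = 1548 (decimal)
Convert XVIII (Roman numeral) → 10 + 5 + 1 + 1 + 1 = 18 (decimal)
Compute 1548 ÷ 18 = 86
Convert 86 (decimal) → eighty-six (English words)
eighty-six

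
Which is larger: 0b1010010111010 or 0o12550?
Convert 0b1010010111010 (binary) → 4096 + 1024 + 128 + 32 + 16 + 8 + 2 = 5306 (decimal)
Convert 0o12550 (octal) → 1×4096 + 2×512 + 5×64 + 5×8 = 5480 (decimal)
Compare 5306 vs 5480: larger = 5480
5480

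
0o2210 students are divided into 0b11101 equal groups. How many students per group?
Convert 0o2210 (octal) → 2×512 + 2×64 + 1×8 = 1160 (decimal)
Convert 0b11101 (binary) → 16 + 8 + 4 + 1 = 29 (decimal)
Compute 1160 ÷ 29 = 40
40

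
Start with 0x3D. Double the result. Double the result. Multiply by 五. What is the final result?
Convert 0x3D (hexadecimal) → 3×16 + 13 = 61 (decimal)
Start: 61
61 × 2 = 122
122 × 2 = 244
Convert 五 (Chinese numeral) → 5 (decimal)
244 × 5 = 1220
1220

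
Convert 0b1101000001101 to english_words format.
Convert 0b1101000001101 (binary) → 4096 + 2048 + 512 + 8 + 4 + 1 = 6669 (decimal)
Convert 6669 (decimal) → 6669 = 6×1000 + 6×100 + 69 → six thousand six hundred sixty-nine (English words)
six thousand six hundred sixty-nine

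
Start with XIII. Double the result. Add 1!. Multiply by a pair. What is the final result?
Convert XIII (Roman numeral) → 10 + 1 + 1 + 1 = 13 (decimal)
Start: 13
13 × 2 = 26
Convert 1! (factorial) → 1 (decimal)
26 + 1 = 27
Convert a pair (colloquial) → 2 (decimal)
27 × 2 = 54
54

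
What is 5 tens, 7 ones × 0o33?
Convert 5 tens, 7 ones (place-value notation) → 5×10 + 7 = 57 (decimal)
Convert 0o33 (octal) → 3×8 + 3 = 27 (decimal)
Compute 57 × 27 = 1539
1539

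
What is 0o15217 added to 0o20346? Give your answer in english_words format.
Convert 0o15217 (octal) → 1×4096 + 5×512 + 2×64 + 1×8 + 7 = 6799 (decimal)
Convert 0o20346 (octal) → 2×4096 + 3×64 + 4×8 + 6 = 8422 (decimal)
Compute 6799 + 8422 = 15221
Convert 15221 (decimal) → 15221 = 15×1000 + 2×100 + 21 → fifteen thousand two hundred twenty-one (English words)
fifteen thousand two hundred twenty-one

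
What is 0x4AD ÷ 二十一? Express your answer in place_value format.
Convert 0x4AD (hexadecimal) → 4×256 + 10×16 + 13 = 1197 (decimal)
Convert 二十一 (Chinese numeral) → 2×10 + 1 = 21 (decimal)
Compute 1197 ÷ 21 = 57
Convert 57 (decimal) → 57 = 5×10 + 7 → 5 tens, 7 ones (place-value notation)
5 tens, 7 ones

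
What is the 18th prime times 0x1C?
Convert the 18th prime (prime index) → 61 (decimal)
Convert 0x1C (hexadecimal) → 1×16 + 12 = 28 (decimal)
Compute 61 × 28 = 1708
1708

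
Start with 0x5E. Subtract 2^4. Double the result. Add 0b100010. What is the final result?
Convert 0x5E (hexadecimal) → 5×16 + 14 = 94 (decimal)
Start: 94
Convert 2^4 (power) → 16 (decimal)
94 - 16 = 78
78 × 2 = 156
Convert 0b100010 (binary) → 32 + 2 = 34 (decimal)
156 + 34 = 190
190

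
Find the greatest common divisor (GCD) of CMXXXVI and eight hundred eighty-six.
Convert CMXXXVI (Roman numeral) → 900 + 10 + 10 + 10 + 5 + 1 = 936 (decimal)
Convert eight hundred eighty-six (English words) → 8×100 + 86 = 886 (decimal)
Compute gcd(936, 886) = 2
2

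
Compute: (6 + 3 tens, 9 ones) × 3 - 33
Convert 3 tens, 9 ones (place-value notation) → 3×10 + 9 = 39 (decimal)
Expression in decimal: (6 + 39) × 3 - 33
Parentheses first: 6 + 39 = 45
Multiply: 45 × 3 = 135
Subtract: 135 - 33 = 102
102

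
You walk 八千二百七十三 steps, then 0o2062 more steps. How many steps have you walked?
Convert 八千二百七十三 (Chinese numeral) → 8×1000 + 2×100 + 7×10 + 3 = 8273 (decimal)
Convert 0o2062 (octal) → 2×512 + 6×8 + 2 = 1074 (decimal)
Compute 8273 + 1074 = 9347
9347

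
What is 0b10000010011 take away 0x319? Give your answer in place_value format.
Convert 0b10000010011 (binary) → 1024 + 16 + 2 + 1 = 1043 (decimal)
Convert 0x319 (hexadecimal) → 3×256 + 1×16 + 9 = 793 (decimal)
Compute 1043 - 793 = 250
Convert 250 (decimal) → 250 = 2×100 + 5×10 → 2 hundreds, 5 tens (place-value notation)
2 hundreds, 5 tens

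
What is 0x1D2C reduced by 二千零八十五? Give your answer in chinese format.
Convert 0x1D2C (hexadecimal) → 1×4096 + 13×256 + 2×16 + 12 = 7468 (decimal)
Convert 二千零八十五 (Chinese numeral) → 2×1000 + 8×10 + 5 = 2085 (decimal)
Compute 7468 - 2085 = 5383
Convert 5383 (decimal) → 5383 = 5×1000 + 3×100 + 8×10 + 3 → 五千三百八十三 (Chinese numeral)
五千三百八十三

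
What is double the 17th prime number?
The 17th prime number = 59
Compute 59 × 2 = 118
118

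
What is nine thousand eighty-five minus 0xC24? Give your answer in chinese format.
Convert nine thousand eighty-five (English words) → 9×1000 + 85 = 9085 (decimal)
Convert 0xC24 (hexadecimal) → 12×256 + 2×16 + 4 = 3108 (decimal)
Compute 9085 - 3108 = 5977
Convert 5977 (decimal) → 5977 = 5×1000 + 9×100 + 7×10 + 7 → 五千九百七十七 (Chinese numeral)
五千九百七十七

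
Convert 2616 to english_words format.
Convert 2616 (decimal) → 2616 = 2×1000 + 6×100 + 16 → two thousand six hundred sixteen (English words)
two thousand six hundred sixteen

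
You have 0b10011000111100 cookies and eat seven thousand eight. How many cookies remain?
Convert 0b10011000111100 (binary) → 8192 + 1024 + 512 + 32 + 16 + 8 + 4 = 9788 (decimal)
Convert seven thousand eight (English words) → 7×1000 + 8 = 7008 (decimal)
Compute 9788 - 7008 = 2780
2780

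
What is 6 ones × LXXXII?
Convert 6 ones (place-value notation) → 6 (decimal)
Convert LXXXII (Roman numeral) → 50 + 10 + 10 + 10 + 1 + 1 = 82 (decimal)
Compute 6 × 82 = 492
492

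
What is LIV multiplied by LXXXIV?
Convert LIV (Roman numeral) → 50 + 4 = 54 (decimal)
Convert LXXXIV (Roman numeral) → 50 + 10 + 10 + 10 + 4 = 84 (decimal)
Compute 54 × 84 = 4536
4536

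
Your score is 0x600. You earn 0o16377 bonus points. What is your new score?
Convert 0x600 (hexadecimal) → 6×256 = 1536 (decimal)
Convert 0o16377 (octal) → 1×4096 + 6×512 + 3×64 + 7×8 + 7 = 7423 (decimal)
Compute 1536 + 7423 = 8959
8959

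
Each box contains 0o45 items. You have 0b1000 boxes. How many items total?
Convert 0o45 (octal) → 4×8 + 5 = 37 (decimal)
Convert 0b1000 (binary) → 8 (decimal)
Compute 37 × 8 = 296
296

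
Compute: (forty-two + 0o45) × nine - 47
Convert forty-two (English words) → 42 (decimal)
Convert 0o45 (octal) → 4×8 + 5 = 37 (decimal)
Convert nine (English words) → 9 (decimal)
Expression in decimal: (42 + 37) × 9 - 47
Parentheses first: 42 + 37 = 79
Multiply: 79 × 9 = 711
Subtract: 711 - 47 = 664
664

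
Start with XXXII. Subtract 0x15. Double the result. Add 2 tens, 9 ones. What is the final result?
Convert XXXII (Roman numeral) → 10 + 10 + 10 + 1 + 1 = 32 (decimal)
Start: 32
Convert 0x15 (hexadecimal) → 1×16 + 5 = 21 (decimal)
32 - 21 = 11
11 × 2 = 22
Convert 2 tens, 9 ones (place-value notation) → 2×10 + 9 = 29 (decimal)
22 + 29 = 51
51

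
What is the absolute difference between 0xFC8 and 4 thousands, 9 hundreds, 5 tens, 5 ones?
Convert 0xFC8 (hexadecimal) → 15×256 + 12×16 + 8 = 4040 (decimal)
Convert 4 thousands, 9 hundreds, 5 tens, 5 ones (place-value notation) → 4×1000 + 9×100 + 5×10 + 5 = 4955 (decimal)
Compute |4040 - 4955| = 915
915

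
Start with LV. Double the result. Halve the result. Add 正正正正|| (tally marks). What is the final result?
Convert LV (Roman numeral) → 50 + 5 = 55 (decimal)
Start: 55
55 × 2 = 110
110 ÷ 2 = 55
Convert 正正正正|| (tally marks) → 5 + 5 + 5 + 5 + 2 = 22 (decimal)
55 + 22 = 77
77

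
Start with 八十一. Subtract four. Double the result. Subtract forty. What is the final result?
Convert 八十一 (Chinese numeral) → 8×10 + 1 = 81 (decimal)
Start: 81
Convert four (English words) → 4 (decimal)
81 - 4 = 77
77 × 2 = 154
Convert forty (English words) → 40 (decimal)
154 - 40 = 114
114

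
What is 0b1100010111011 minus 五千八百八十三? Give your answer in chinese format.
Convert 0b1100010111011 (binary) → 4096 + 2048 + 128 + 32 + 16 + 8 + 2 + 1 = 6331 (decimal)
Convert 五千八百八十三 (Chinese numeral) → 5×1000 + 8×100 + 8×10 + 3 = 5883 (decimal)
Compute 6331 - 5883 = 448
Convert 448 (decimal) → 448 = 4×100 + 4×10 + 8 → 四百四十八 (Chinese numeral)
四百四十八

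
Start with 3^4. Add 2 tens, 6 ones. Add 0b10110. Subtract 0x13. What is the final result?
Convert 3^4 (power) → 81 (decimal)
Start: 81
Convert 2 tens, 6 ones (place-value notation) → 2×10 + 6 = 26 (decimal)
81 + 26 = 107
Convert 0b10110 (binary) → 16 + 4 + 2 = 22 (decimal)
107 + 22 = 129
Convert 0x13 (hexadecimal) → 1×16 + 3 = 19 (decimal)
129 - 19 = 110
110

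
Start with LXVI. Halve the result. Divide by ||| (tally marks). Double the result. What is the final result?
Convert LXVI (Roman numeral) → 50 + 10 + 5 + 1 = 66 (decimal)
Start: 66
66 ÷ 2 = 33
Convert ||| (tally marks) → 3 (decimal)
33 ÷ 3 = 11
11 × 2 = 22
22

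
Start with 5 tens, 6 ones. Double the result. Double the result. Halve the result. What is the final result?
Convert 5 tens, 6 ones (place-value notation) → 5×10 + 6 = 56 (decimal)
Start: 56
56 × 2 = 112
112 × 2 = 224
224 ÷ 2 = 112
112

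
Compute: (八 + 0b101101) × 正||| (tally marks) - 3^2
Convert 八 (Chinese numeral) → 8 (decimal)
Convert 0b101101 (binary) → 32 + 8 + 4 + 1 = 45 (decimal)
Convert 正||| (tally marks) → 5 + 3 = 8 (decimal)
Convert 3^2 (power) → 9 (decimal)
Expression in decimal: (8 + 45) × 8 - 9
Parentheses first: 8 + 45 = 53
Multiply: 53 × 8 = 424
Subtract: 424 - 9 = 415
415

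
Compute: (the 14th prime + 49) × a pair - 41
Convert the 14th prime (prime index) → 43 (decimal)
Convert a pair (colloquial) → 2 (decimal)
Expression in decimal: (43 + 49) × 2 - 41
Parentheses first: 43 + 49 = 92
Multiply: 92 × 2 = 184
Subtract: 184 - 41 = 143
143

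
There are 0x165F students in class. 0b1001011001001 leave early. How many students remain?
Convert 0x165F (hexadecimal) → 1×4096 + 6×256 + 5×16 + 15 = 5727 (decimal)
Convert 0b1001011001001 (binary) → 4096 + 512 + 128 + 64 + 8 + 1 = 4809 (decimal)
Compute 5727 - 4809 = 918
918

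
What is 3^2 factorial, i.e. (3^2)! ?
Convert 3^2 (power) → 9 (decimal)
Compute 9! = 362880
362880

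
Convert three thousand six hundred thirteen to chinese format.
Convert three thousand six hundred thirteen (English words) → 3×1000 + 6×100 + 13 = 3613 (decimal)
Convert 3613 (decimal) → 3613 = 3×1000 + 6×100 + 1×10 + 3 → 三千六百一十三 (Chinese numeral)
三千六百一十三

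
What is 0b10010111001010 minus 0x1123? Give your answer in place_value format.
Convert 0b10010111001010 (binary) → 8192 + 1024 + 256 + 128 + 64 + 8 + 2 = 9674 (decimal)
Convert 0x1123 (hexadecimal) → 1×4096 + 1×256 + 2×16 + 3 = 4387 (decimal)
Compute 9674 - 4387 = 5287
Convert 5287 (decimal) → 5287 = 5×1000 + 2×100 + 8×10 + 7 → 5 thousands, 2 hundreds, 8 tens, 7 ones (place-value notation)
5 thousands, 2 hundreds, 8 tens, 7 ones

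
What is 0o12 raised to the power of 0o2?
Convert 0o12 (octal) → 1×8 + 2 = 10 (decimal)
Convert 0o2 (octal) → 2 (decimal)
Compute 10 ^ 2 = 100
100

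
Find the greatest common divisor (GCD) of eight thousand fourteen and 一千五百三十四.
Convert eight thousand fourteen (English words) → 8×1000 + 14 = 8014 (decimal)
Convert 一千五百三十四 (Chinese numeral) → 1×1000 + 5×100 + 3×10 + 4 = 1534 (decimal)
Compute gcd(8014, 1534) = 2
2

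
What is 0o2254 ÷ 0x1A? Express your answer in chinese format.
Convert 0o2254 (octal) → 2×512 + 2×64 + 5×8 + 4 = 1196 (decimal)
Convert 0x1A (hexadecimal) → 1×16 + 10 = 26 (decimal)
Compute 1196 ÷ 26 = 46
Convert 46 (decimal) → 46 = 4×10 + 6 → 四十六 (Chinese numeral)
四十六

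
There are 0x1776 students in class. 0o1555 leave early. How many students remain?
Convert 0x1776 (hexadecimal) → 1×4096 + 7×256 + 7×16 + 6 = 6006 (decimal)
Convert 0o1555 (octal) → 1×512 + 5×64 + 5×8 + 5 = 877 (decimal)
Compute 6006 - 877 = 5129
5129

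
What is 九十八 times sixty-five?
Convert 九十八 (Chinese numeral) → 9×10 + 8 = 98 (decimal)
Convert sixty-five (English words) → 65 (decimal)
Compute 98 × 65 = 6370
6370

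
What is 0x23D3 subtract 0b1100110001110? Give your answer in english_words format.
Convert 0x23D3 (hexadecimal) → 2×4096 + 3×256 + 13×16 + 3 = 9171 (decimal)
Convert 0b1100110001110 (binary) → 4096 + 2048 + 256 + 128 + 8 + 4 + 2 = 6542 (decimal)
Compute 9171 - 6542 = 2629
Convert 2629 (decimal) → 2629 = 2×1000 + 6×100 + 29 → two thousand six hundred twenty-nine (English words)
two thousand six hundred twenty-nine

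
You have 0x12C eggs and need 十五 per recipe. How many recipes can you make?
Convert 0x12C (hexadecimal) → 1×256 + 2×16 + 12 = 300 (decimal)
Convert 十五 (Chinese numeral) → 1×10 + 5 = 15 (decimal)
Compute 300 ÷ 15 = 20
20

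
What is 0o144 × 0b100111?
Convert 0o144 (octal) → 1×64 + 4×8 + 4 = 100 (decimal)
Convert 0b100111 (binary) → 32 + 4 + 2 + 1 = 39 (decimal)
Compute 100 × 39 = 3900
3900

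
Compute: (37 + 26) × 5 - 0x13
Convert 0x13 (hexadecimal) → 1×16 + 3 = 19 (decimal)
Expression in decimal: (37 + 26) × 5 - 19
Parentheses first: 37 + 26 = 63
Multiply: 63 × 5 = 315
Subtract: 315 - 19 = 296
296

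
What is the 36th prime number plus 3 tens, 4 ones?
The 36th prime number = 151
Convert 3 tens, 4 ones (place-value notation) → 3×10 + 4 = 34 (decimal)
Compute 151 + 34 = 185
185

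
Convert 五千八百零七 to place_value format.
Convert 五千八百零七 (Chinese numeral) → 5×1000 + 8×100 + 7 = 5807 (decimal)
Convert 5807 (decimal) → 5807 = 5×1000 + 8×100 + 7 → 5 thousands, 8 hundreds, 7 ones (place-value notation)
5 thousands, 8 hundreds, 7 ones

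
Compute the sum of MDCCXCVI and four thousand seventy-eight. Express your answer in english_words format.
Convert MDCCXCVI (Roman numeral) → 1000 + 500 + 100 + 100 + 90 + 5 + 1 = 1796 (decimal)
Convert four thousand seventy-eight (English words) → 4×1000 + 78 = 4078 (decimal)
Compute 1796 + 4078 = 5874
Convert 5874 (decimal) → 5874 = 5×1000 + 8×100 + 74 → five thousand eight hundred seventy-four (English words)
five thousand eight hundred seventy-four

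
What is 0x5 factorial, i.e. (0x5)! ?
Convert 0x5 (hexadecimal) → 5 (decimal)
Compute 5! = 120
120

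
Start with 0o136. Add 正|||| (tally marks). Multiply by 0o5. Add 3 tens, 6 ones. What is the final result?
Convert 0o136 (octal) → 1×64 + 3×8 + 6 = 94 (decimal)
Start: 94
Convert 正|||| (tally marks) → 5 + 4 = 9 (decimal)
94 + 9 = 103
Convert 0o5 (octal) → 5 (decimal)
103 × 5 = 515
Convert 3 tens, 6 ones (place-value notation) → 3×10 + 6 = 36 (decimal)
515 + 36 = 551
551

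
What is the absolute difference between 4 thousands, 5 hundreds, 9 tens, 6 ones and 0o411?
Convert 4 thousands, 5 hundreds, 9 tens, 6 ones (place-value notation) → 4×1000 + 5×100 + 9×10 + 6 = 4596 (decimal)
Convert 0o411 (octal) → 4×64 + 1×8 + 1 = 265 (decimal)
Compute |4596 - 265| = 4331
4331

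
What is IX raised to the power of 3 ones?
Convert IX (Roman numeral) → 9 (decimal)
Convert 3 ones (place-value notation) → 3 (decimal)
Compute 9 ^ 3 = 729
729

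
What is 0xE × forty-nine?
Convert 0xE (hexadecimal) → 14 (decimal)
Convert forty-nine (English words) → 49 (decimal)
Compute 14 × 49 = 686
686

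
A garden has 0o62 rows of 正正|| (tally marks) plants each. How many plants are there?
Convert 正正|| (tally marks) → 5 + 5 + 2 = 12 (decimal)
Convert 0o62 (octal) → 6×8 + 2 = 50 (decimal)
Compute 12 × 50 = 600
600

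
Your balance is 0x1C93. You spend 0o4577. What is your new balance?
Convert 0x1C93 (hexadecimal) → 1×4096 + 12×256 + 9×16 + 3 = 7315 (decimal)
Convert 0o4577 (octal) → 4×512 + 5×64 + 7×8 + 7 = 2431 (decimal)
Compute 7315 - 2431 = 4884
4884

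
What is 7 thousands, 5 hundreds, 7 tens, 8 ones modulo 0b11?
Convert 7 thousands, 5 hundreds, 7 tens, 8 ones (place-value notation) → 7×1000 + 5×100 + 7×10 + 8 = 7578 (decimal)
Convert 0b11 (binary) → 2 + 1 = 3 (decimal)
Compute 7578 mod 3 = 0
0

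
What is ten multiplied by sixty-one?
Convert ten (English words) → 10 (decimal)
Convert sixty-one (English words) → 61 (decimal)
Compute 10 × 61 = 610
610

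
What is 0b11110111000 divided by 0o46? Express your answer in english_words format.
Convert 0b11110111000 (binary) → 1024 + 512 + 256 + 128 + 32 + 16 + 8 = 1976 (decimal)
Convert 0o46 (octal) → 4×8 + 6 = 38 (decimal)
Compute 1976 ÷ 38 = 52
Convert 52 (decimal) → fifty-two (English words)
fifty-two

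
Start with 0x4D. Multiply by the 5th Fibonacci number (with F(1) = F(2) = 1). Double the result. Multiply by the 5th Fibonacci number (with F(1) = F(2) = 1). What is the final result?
Convert 0x4D (hexadecimal) → 4×16 + 13 = 77 (decimal)
Start: 77
Convert the 5th Fibonacci number (with F(1) = F(2) = 1) (Fibonacci index) → 1, 1, 2, 3, 5 → 5 (decimal)
77 × 5 = 385
385 × 2 = 770
Convert the 5th Fibonacci number (with F(1) = F(2) = 1) (Fibonacci index) → 1, 1, 2, 3, 5 → 5 (decimal)
770 × 5 = 3850
3850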